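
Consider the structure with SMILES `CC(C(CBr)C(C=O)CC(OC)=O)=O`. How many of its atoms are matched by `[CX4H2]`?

The query [CX4H2] means: sp3 carbon (X4) with exactly two hydrogens.
Check the 14 heavy atoms by environment: 2× C (H2, X4) → match; 2× C (H1, X4) → no; 2× C (H0, X3) → no; 3× O (H0, X1) → no; 1× O (H0, X2) → no; 2× C (H3, X4) → no; 1× Br (H0, X1) → no; 1× C (H1, X3) → no.
That gives 2 matching atoms.

2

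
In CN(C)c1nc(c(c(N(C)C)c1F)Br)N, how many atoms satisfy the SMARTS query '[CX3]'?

Check the 15 heavy atoms by environment: 1× n (aromatic, X2) → no; 5× c (aromatic, X3) → no; 1× F (X1) → no; 3× N (X3) → no; 4× C (X4) → no; 1× Br (X1) → no.
No environment satisfies the query, so 0 matching atoms.

0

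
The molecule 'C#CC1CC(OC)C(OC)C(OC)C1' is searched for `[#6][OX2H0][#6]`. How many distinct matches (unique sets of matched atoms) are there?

3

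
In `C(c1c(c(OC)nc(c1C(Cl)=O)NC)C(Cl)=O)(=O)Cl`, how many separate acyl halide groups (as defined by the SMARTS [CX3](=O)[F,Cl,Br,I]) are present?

[CX3](=O)[F,Cl,Br,I] is the SMARTS for an acyl halide: a carbonyl carbon bonded to a halogen.
The molecule carries 3 separate instances of an acyl chloride (-C(=O)Cl) meeting every constraint; each maps to a distinct set of atoms, giving 3 matches.

3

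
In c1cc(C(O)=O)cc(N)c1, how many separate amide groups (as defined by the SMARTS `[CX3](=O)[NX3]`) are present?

0

[CX3](=O)[NX3] is the SMARTS for an amide: a carbonyl carbon bonded to a trivalent nitrogen.
The molecule has a carboxylic acid group (-C(=O)OH), but the carbonyl is bonded to O, not to an NX3 nitrogen; nothing else fits, so there are 0 matches.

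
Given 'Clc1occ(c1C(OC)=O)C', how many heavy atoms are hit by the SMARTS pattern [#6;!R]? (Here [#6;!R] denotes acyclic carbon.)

3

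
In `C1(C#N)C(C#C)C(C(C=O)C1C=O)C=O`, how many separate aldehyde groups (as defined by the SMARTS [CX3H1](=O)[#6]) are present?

3

[CX3H1](=O)[#6] is the SMARTS for an aldehyde: an sp2 carbon with one H, double-bonded to O and single-bonded to carbon.
The molecule carries 3 separate instances of an aldehyde (-CHO) meeting every constraint; each maps to a distinct set of atoms, giving 3 matches.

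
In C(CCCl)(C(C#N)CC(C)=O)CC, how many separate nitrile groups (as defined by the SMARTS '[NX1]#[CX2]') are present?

1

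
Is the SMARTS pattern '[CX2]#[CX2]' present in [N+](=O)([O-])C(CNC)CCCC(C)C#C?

Yes

The pattern [CX2]#[CX2] describes a carbon-carbon triple bond — an alkyne.
The molecule carries an ethynyl group (-C#CH), whose atoms satisfy every constraint of the query, so the pattern matches.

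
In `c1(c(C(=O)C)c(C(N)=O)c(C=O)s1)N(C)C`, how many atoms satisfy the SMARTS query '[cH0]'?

4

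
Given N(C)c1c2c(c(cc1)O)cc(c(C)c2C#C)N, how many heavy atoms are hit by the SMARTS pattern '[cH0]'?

Check the 17 heavy atoms by environment: 7× c (aromatic, H0) → match; 3× c (aromatic, H1) → no; 1× C (H0) → no; 1× C (H1) → no; 1× N (H2) → no; 1× O (H1) → no; 1× N (H1) → no; 2× C (H3) → no.
That gives 7 matching atoms.

7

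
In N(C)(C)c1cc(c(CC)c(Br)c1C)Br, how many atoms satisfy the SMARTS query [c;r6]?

The query [c;r6] means: aromatic carbon that belongs to a six-membered ring.
Check the 14 heavy atoms by environment: 6× c (aromatic, in 6-ring) → match; 1× N (acyclic) → no; 5× C (acyclic) → no; 2× Br (acyclic) → no.
That gives 6 matching atoms.

6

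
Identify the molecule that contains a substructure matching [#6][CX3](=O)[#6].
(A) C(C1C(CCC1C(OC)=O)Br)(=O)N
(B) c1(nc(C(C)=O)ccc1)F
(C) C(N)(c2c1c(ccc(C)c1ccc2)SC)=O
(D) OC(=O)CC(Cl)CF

B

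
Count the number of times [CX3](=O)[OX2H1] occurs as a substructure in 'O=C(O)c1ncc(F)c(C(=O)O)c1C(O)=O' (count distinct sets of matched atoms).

[CX3](=O)[OX2H1] is the SMARTS for a carboxylic acid: an sp2 carbon double-bonded to O and single-bonded to an -OH oxygen.
The molecule carries 3 separate instances of a carboxylic acid group (-C(=O)OH) meeting every constraint; each maps to a distinct set of atoms, giving 3 matches.

3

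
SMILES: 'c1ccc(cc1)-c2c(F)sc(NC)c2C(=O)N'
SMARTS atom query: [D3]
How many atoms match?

6

Check the 17 heavy atoms by environment: 1× s (aromatic, D2) → no; 5× c (aromatic, D3) → match; 1× C (D3) → match; 1× O (D1) → no; 1× N (D1) → no; 5× c (aromatic, D2) → no; 1× F (D1) → no; 1× N (D2) → no; 1× C (D1) → no.
Summing the matching environments: 5 + 1 = 6 matching atoms.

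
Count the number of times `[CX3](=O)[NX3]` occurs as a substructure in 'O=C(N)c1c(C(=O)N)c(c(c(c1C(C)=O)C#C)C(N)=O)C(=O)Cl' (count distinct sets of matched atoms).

3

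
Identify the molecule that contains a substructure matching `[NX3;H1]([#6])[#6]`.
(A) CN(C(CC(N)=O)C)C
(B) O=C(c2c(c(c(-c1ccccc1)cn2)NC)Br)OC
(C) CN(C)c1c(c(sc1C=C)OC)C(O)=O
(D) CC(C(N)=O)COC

[NX3;H1]([#6])[#6] describes a trivalent nitrogen with one H, bonded to two carbons (a secondary amine).
(A) has a dimethylamino group (-N(CH3)2) but the nitrogen has H0, not H1.
(B) contains an N-methylamino group (-NHCH3), which satisfies every atom and bond constraint.
(C) has a dimethylamino group (-N(CH3)2) but the nitrogen has H0, not H1.
(D) has a primary amide (-C(=O)NH2) but the -C(=O)NH2 nitrogen has H2, not H1.
So the answer is (B).

B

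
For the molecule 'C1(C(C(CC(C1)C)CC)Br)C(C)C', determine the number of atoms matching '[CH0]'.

0

The query [CH0] means: aliphatic carbon with no attached hydrogen.
Check the 13 heavy atoms by environment: 5× C (H1) → no; 3× C (H2) → no; 4× C (H3) → no; 1× Br (H0) → no.
No environment satisfies the query, so 0 matching atoms.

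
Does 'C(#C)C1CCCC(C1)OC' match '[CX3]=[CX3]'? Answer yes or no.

No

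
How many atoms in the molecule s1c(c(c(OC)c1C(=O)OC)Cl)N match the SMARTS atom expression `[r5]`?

5

The query [r5] means: r5 matches atoms in a five-membered ring.
Check the 13 heavy atoms by environment: 1× s (aromatic, in 5-ring) → match; 4× c (aromatic, in 5-ring) → match; 3× C (acyclic) → no; 3× O (acyclic) → no; 1× N (acyclic) → no; 1× Cl (acyclic) → no.
Summing the matching environments: 1 + 4 = 5 matching atoms.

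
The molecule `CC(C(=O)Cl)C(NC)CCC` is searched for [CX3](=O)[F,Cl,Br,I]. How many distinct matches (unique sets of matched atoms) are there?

[CX3](=O)[F,Cl,Br,I] is the SMARTS for an acyl halide: a carbonyl carbon bonded to a halogen.
Exactly one fragment in the molecule meets all constraints, giving 1 match.

1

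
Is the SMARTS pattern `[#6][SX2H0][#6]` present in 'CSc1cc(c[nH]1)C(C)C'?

The pattern [#6][SX2H0][#6] describes an aliphatic sulfur bridging two carbons with no H on the sulfur — a thioether.
The molecule carries a methylthio ether (-SCH3), whose atoms satisfy every constraint of the query, so the pattern matches.

Yes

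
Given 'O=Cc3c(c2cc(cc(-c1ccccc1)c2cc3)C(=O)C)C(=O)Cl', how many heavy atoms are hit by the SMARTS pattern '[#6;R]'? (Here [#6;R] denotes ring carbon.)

Check the 24 heavy atoms by environment: 16× c (aromatic, in 6-ring) → match; 4× C (acyclic) → no; 3× O (acyclic) → no; 1× Cl (acyclic) → no.
That gives 16 matching atoms.

16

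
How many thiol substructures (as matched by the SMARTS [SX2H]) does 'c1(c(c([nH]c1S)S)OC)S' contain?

[SX2H] is the SMARTS for a thiol: an aliphatic sulfur with two connections, one being H.
The molecule carries 3 separate instances of a thiol (-SH) meeting every constraint; each maps to a distinct set of atoms, giving 3 matches.

3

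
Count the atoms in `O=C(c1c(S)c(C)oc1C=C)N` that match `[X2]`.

The query [X2] means: any atom with exactly two total connections (bonds + H).
Check the 12 heavy atoms by environment: 1× o (aromatic, X2) → match; 4× c (aromatic, X3) → no; 1× C (X4) → no; 1× S (X2) → match; 3× C (X3) → no; 1× O (X1) → no; 1× N (X3) → no.
Summing the matching environments: 1 + 1 = 2 matching atoms.

2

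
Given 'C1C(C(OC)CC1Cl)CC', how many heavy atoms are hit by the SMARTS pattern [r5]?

Check the 10 heavy atoms by environment: 5× C (in 5-ring) → match; 1× Cl (acyclic) → no; 3× C (acyclic) → no; 1× O (acyclic) → no.
That gives 5 matching atoms.

5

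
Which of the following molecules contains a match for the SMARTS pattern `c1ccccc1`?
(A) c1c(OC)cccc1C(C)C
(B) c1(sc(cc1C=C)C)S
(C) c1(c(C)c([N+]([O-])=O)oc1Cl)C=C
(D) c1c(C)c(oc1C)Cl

c1ccccc1 describes six aromatic carbons in a ring (a benzene ring).
(A) contains the required atom environment, so the pattern matches.
(B) has a methyl group (-CH3) but no six-membered all-carbon aromatic ring is present.
(C) has a methyl group (-CH3) but no six-membered all-carbon aromatic ring is present.
(D) has a methyl group (-CH3) but no six-membered all-carbon aromatic ring is present.
So the answer is (A).

A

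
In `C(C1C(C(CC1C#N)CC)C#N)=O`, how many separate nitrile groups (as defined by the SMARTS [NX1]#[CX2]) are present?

[NX1]#[CX2] is the SMARTS for a nitrile: a nitrogen triple-bonded to a two-connected carbon.
The molecule carries 2 separate instances of a nitrile (-C#N) meeting every constraint; each maps to a distinct set of atoms, giving 2 matches.

2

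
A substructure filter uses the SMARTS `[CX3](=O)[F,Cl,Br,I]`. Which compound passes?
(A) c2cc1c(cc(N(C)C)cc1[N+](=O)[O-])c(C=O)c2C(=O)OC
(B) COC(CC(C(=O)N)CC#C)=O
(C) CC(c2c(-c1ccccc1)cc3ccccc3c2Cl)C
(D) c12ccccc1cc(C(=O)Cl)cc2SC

D

[CX3](=O)[F,Cl,Br,I] describes a carbonyl carbon bonded to a halogen (an acyl halide).
(A) has a methyl-ester group (-C(=O)OCH3) but the carbonyl is bonded to -O-C, not to a halogen.
(B) has a methyl-ester group (-C(=O)OCH3) but the carbonyl is bonded to -O-C, not to a halogen.
(C) has a chloro substituent but the Cl is not on a carbonyl carbon.
(D) contains an acyl chloride (-C(=O)Cl), which satisfies every atom and bond constraint.
So the answer is (D).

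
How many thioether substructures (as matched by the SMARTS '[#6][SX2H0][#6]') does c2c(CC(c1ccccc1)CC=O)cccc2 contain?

[#6][SX2H0][#6] is the SMARTS for a thioether: an aliphatic sulfur bridging two carbons with no H on the sulfur.
No fragment in the molecule satisfies every constraint, giving 0 matches.

0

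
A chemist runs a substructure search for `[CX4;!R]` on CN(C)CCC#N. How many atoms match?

4

The query [CX4;!R] means: aliphatic carbon with four total connections, not in a ring.
Check the 7 heavy atoms by environment: 4× C (X4, acyclic) → match; 1× N (X3, acyclic) → no; 1× C (X2, acyclic) → no; 1× N (X1, acyclic) → no.
That gives 4 matching atoms.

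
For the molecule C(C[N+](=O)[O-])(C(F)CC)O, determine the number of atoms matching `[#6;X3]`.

0

The query [#6;X3] means: any carbon (aromatic or not) with three total connections.
Check the 10 heavy atoms by environment: 5× C (X4) → no; 1× N (charge +1, X3) → no; 1× O (charge -1, X1) → no; 1× O (X1) → no; 1× F (X1) → no; 1× O (X2) → no.
No environment satisfies the query, so 0 matching atoms.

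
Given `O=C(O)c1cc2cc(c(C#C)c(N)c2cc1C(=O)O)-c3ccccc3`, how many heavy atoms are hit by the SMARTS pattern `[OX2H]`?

2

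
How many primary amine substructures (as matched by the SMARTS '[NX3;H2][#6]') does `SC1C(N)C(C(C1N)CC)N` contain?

3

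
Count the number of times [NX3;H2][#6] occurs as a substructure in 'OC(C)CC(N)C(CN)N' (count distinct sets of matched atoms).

3

[NX3;H2][#6] is the SMARTS for a primary amine: a trivalent nitrogen with two H attached to carbon.
The molecule carries 3 separate instances of a primary amino group (-NH2) meeting every constraint; each maps to a distinct set of atoms, giving 3 matches.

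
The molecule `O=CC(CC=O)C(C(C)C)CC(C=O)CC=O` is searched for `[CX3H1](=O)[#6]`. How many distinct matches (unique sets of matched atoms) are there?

4

[CX3H1](=O)[#6] is the SMARTS for an aldehyde: an sp2 carbon with one H, double-bonded to O and single-bonded to carbon.
The molecule carries 4 separate instances of an aldehyde (-CHO) meeting every constraint; each maps to a distinct set of atoms, giving 4 matches.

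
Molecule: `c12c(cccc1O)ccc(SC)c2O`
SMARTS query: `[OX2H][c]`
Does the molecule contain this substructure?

Yes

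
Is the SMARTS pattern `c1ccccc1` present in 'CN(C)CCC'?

The pattern c1ccccc1 describes six aromatic carbons in a ring — a benzene ring.
The closest candidate here is a methyl group (-CH3), but no six-membered all-carbon aromatic ring is present. No other fragment satisfies the full query, so there is no match.

No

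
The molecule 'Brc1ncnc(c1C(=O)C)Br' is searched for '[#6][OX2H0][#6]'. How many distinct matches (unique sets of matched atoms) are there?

[#6][OX2H0][#6] is the SMARTS for an ether: an aliphatic oxygen bridging two carbons with no H on the oxygen.
No fragment in the molecule satisfies every constraint, giving 0 matches.

0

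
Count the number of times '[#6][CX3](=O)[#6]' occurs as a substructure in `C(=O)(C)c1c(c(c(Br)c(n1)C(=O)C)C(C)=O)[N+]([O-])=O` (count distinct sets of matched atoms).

3

[#6][CX3](=O)[#6] is the SMARTS for a ketone: a carbonyl carbon (no H) flanked by two carbons.
The molecule carries 3 separate instances of an acetyl/ketone group (-C(=O)CH3) meeting every constraint; each maps to a distinct set of atoms, giving 3 matches.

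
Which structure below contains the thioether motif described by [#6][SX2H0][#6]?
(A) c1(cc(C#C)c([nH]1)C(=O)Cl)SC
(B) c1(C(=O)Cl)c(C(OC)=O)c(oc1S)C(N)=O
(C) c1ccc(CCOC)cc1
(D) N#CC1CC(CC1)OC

A

[#6][SX2H0][#6] describes an aliphatic sulfur bridging two carbons with no H on the sulfur (a thioether).
(A) contains a methylthio ether (-SCH3), which satisfies every atom and bond constraint.
(B) has a thiol (-SH) but the sulfur has H1, not H0 bridging two carbons.
(C) has a methoxy ether (-OCH3) but the bridging atom is O, not S.
(D) has a methoxy ether (-OCH3) but the bridging atom is O, not S.
So the answer is (A).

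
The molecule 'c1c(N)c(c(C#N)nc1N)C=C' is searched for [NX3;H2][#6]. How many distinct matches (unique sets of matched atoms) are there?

[NX3;H2][#6] is the SMARTS for a primary amine: a trivalent nitrogen with two H attached to carbon.
The molecule carries 2 separate instances of a primary amino group (-NH2) meeting every constraint; each maps to a distinct set of atoms, giving 2 matches.

2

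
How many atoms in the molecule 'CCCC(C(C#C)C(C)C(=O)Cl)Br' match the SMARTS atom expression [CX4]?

The query [CX4] means: C with X4: aliphatic carbon with exactly 4 total connections (bonds + H).
Check the 13 heavy atoms by environment: 7× C (X4) → match; 1× C (X3) → no; 1× O (X1) → no; 1× Cl (X1) → no; 1× Br (X1) → no; 2× C (X2) → no.
That gives 7 matching atoms.

7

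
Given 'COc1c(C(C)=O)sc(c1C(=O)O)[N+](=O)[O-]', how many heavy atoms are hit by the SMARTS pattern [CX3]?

2

Check the 16 heavy atoms by environment: 1× s (aromatic, X2) → no; 4× c (aromatic, X3) → no; 1× N (charge +1, X3) → no; 1× O (charge -1, X1) → no; 3× O (X1) → no; 2× C (X3) → match; 2× O (X2) → no; 2× C (X4) → no.
That gives 2 matching atoms.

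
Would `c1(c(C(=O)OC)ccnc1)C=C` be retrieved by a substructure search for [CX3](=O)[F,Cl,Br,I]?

No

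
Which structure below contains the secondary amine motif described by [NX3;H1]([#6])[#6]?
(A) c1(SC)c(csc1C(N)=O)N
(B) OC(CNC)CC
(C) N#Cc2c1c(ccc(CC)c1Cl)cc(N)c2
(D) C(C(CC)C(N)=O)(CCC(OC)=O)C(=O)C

[NX3;H1]([#6])[#6] describes a trivalent nitrogen with one H, bonded to two carbons (a secondary amine).
(A) has a primary amino group (-NH2) but the nitrogen has H2 and only one carbon neighbour.
(B) contains an N-methylamino group (-NHCH3), which satisfies every atom and bond constraint.
(C) has a primary amino group (-NH2) but the nitrogen has H2 and only one carbon neighbour.
(D) has a primary amide (-C(=O)NH2) but the -C(=O)NH2 nitrogen has H2, not H1.
So the answer is (B).

B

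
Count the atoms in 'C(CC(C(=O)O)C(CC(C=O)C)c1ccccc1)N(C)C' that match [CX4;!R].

9

The query [CX4;!R] means: aliphatic carbon with four total connections, not in a ring.
Check the 21 heavy atoms by environment: 9× C (X4, acyclic) → match; 6× c (aromatic, X3, in 6-ring) → no; 1× N (X3, acyclic) → no; 2× C (X3, acyclic) → no; 2× O (X1, acyclic) → no; 1× O (X2, acyclic) → no.
That gives 9 matching atoms.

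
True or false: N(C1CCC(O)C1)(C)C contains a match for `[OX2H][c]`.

False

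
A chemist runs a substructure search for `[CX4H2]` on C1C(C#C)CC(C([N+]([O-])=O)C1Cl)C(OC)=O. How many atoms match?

2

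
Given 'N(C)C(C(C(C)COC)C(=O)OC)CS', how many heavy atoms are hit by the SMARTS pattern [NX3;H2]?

Check the 15 heavy atoms by environment: 2× C (H2, X4) → no; 3× C (H1, X4) → no; 1× S (H1, X2) → no; 2× O (H0, X2) → no; 4× C (H3, X4) → no; 1× N (H1, X3) → no; 1× C (H0, X3) → no; 1× O (H0, X1) → no.
No environment satisfies the query, so 0 matching atoms.

0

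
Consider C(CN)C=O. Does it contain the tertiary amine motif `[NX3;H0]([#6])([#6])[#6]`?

No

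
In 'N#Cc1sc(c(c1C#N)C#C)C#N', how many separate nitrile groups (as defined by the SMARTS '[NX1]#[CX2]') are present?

3

[NX1]#[CX2] is the SMARTS for a nitrile: a nitrogen triple-bonded to a two-connected carbon.
The molecule carries 3 separate instances of a nitrile (-C#N) meeting every constraint; each maps to a distinct set of atoms, giving 3 matches.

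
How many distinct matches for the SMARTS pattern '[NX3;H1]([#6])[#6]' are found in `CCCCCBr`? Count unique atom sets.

0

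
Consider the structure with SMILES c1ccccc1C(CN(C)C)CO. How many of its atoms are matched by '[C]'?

5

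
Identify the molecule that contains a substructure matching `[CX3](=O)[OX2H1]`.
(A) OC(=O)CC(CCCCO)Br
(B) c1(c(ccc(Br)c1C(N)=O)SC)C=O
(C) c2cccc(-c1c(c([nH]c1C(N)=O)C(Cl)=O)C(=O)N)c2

[CX3](=O)[OX2H1] describes an sp2 carbon double-bonded to O and single-bonded to an -OH oxygen (a carboxylic acid).
(A) contains a carboxylic acid group (-C(=O)OH), which satisfies every atom and bond constraint.
(B) has an aldehyde (-CHO) but there is no singly-bonded oxygen on the carbonyl carbon.
(C) has a primary amide (-C(=O)NH2) but the carbonyl is bonded to N, not to an -OH oxygen.
So the answer is (A).

A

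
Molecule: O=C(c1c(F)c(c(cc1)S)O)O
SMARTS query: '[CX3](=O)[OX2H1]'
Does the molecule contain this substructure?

Yes

The pattern [CX3](=O)[OX2H1] describes an sp2 carbon double-bonded to O and single-bonded to an -OH oxygen — a carboxylic acid.
The molecule carries a carboxylic acid group (-C(=O)OH), whose atoms satisfy every constraint of the query, so the pattern matches.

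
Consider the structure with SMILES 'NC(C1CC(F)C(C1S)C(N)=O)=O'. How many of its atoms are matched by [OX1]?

2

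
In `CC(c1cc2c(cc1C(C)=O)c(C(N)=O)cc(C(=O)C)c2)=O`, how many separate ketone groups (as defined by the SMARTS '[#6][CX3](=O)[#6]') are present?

[#6][CX3](=O)[#6] is the SMARTS for a ketone: a carbonyl carbon (no H) flanked by two carbons.
The molecule carries 3 separate instances of an acetyl/ketone group (-C(=O)CH3) meeting every constraint; each maps to a distinct set of atoms, giving 3 matches.

3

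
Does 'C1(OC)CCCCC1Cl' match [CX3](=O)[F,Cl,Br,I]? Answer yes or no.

The pattern [CX3](=O)[F,Cl,Br,I] describes a carbonyl carbon bonded to a halogen — an acyl halide.
The closest candidate here is a chloro substituent, but the Cl is not on a carbonyl carbon. No other fragment satisfies the full query, so there is no match.

No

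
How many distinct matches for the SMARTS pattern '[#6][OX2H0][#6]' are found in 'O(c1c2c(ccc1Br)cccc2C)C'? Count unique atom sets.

[#6][OX2H0][#6] is the SMARTS for an ether: an aliphatic oxygen bridging two carbons with no H on the oxygen.
Exactly one fragment in the molecule meets all constraints, giving 1 match.

1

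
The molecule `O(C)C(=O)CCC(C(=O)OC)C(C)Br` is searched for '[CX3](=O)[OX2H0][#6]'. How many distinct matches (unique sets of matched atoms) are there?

2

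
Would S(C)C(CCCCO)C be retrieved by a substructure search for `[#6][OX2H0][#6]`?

No

The pattern [#6][OX2H0][#6] describes an aliphatic oxygen bridging two carbons with no H on the oxygen — an ether.
The closest candidate here is a hydroxyl group (-OH), but the oxygen has H1, not H0 bridging two carbons. No other fragment satisfies the full query, so there is no match.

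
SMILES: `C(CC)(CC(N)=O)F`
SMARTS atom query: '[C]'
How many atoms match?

5

The query [C] means: uppercase C matches aliphatic (non-aromatic) carbon only.
Check the 8 heavy atoms by environment: 5× C → match; 1× O → no; 1× N → no; 1× F → no.
That gives 5 matching atoms.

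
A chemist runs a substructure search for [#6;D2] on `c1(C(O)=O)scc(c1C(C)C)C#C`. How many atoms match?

The query [#6;D2] means: any carbon bonded to exactly two heavy atoms.
Check the 13 heavy atoms by environment: 1× s (aromatic, D2) → no; 3× c (aromatic, D3) → no; 1× c (aromatic, D2) → match; 2× C (D3) → no; 2× O (D1) → no; 1× C (D2) → match; 3× C (D1) → no.
Summing the matching environments: 1 + 1 = 2 matching atoms.

2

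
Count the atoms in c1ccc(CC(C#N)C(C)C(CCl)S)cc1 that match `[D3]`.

4

The query [D3] means: atom with exactly three heavy-atom neighbours.
Check the 16 heavy atoms by environment: 3× C (D2) → no; 3× C (D3) → match; 1× N (D1) → no; 1× Cl (D1) → no; 1× C (D1) → no; 1× c (aromatic, D3) → match; 5× c (aromatic, D2) → no; 1× S (D1) → no.
Summing the matching environments: 3 + 1 = 4 matching atoms.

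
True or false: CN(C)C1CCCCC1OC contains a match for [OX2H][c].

The pattern [OX2H][c] describes a hydroxyl oxygen attached to an aromatic carbon — a phenol.
The closest candidate here is a methoxy ether (-OCH3), but the oxygen has H0, not H1. No other fragment satisfies the full query, so there is no match.

False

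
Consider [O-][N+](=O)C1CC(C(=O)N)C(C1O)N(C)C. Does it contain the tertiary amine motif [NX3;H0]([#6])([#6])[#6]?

The pattern [NX3;H0]([#6])([#6])[#6] describes a trivalent nitrogen with no H, bonded to three carbons — a tertiary amine.
The molecule carries a dimethylamino group (-N(CH3)2), whose atoms satisfy every constraint of the query, so the pattern matches.

Yes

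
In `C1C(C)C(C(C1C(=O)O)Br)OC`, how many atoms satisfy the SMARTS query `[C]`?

Check the 12 heavy atoms by environment: 8× C → match; 3× O → no; 1× Br → no.
That gives 8 matching atoms.

8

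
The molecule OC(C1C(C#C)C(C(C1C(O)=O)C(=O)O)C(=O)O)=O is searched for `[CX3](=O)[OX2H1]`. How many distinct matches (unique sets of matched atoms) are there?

4

[CX3](=O)[OX2H1] is the SMARTS for a carboxylic acid: an sp2 carbon double-bonded to O and single-bonded to an -OH oxygen.
The molecule carries 4 separate instances of a carboxylic acid group (-C(=O)OH) meeting every constraint; each maps to a distinct set of atoms, giving 4 matches.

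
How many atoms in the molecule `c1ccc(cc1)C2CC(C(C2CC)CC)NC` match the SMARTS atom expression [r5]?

5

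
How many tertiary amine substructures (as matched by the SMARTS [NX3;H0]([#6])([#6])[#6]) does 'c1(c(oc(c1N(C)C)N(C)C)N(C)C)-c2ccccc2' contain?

[NX3;H0]([#6])([#6])[#6] is the SMARTS for a tertiary amine: a trivalent nitrogen with no H, bonded to three carbons.
The molecule carries 3 separate instances of a dimethylamino group (-N(CH3)2) meeting every constraint; each maps to a distinct set of atoms, giving 3 matches.

3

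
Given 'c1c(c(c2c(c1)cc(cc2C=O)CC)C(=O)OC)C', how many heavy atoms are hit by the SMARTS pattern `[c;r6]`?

10

The query [c;r6] means: aromatic carbon that belongs to a six-membered ring.
Check the 19 heavy atoms by environment: 10× c (aromatic, in 6-ring) → match; 6× C (acyclic) → no; 3× O (acyclic) → no.
That gives 10 matching atoms.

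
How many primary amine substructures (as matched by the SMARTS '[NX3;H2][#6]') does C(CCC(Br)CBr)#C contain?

[NX3;H2][#6] is the SMARTS for a primary amine: a trivalent nitrogen with two H attached to carbon.
No fragment in the molecule satisfies every constraint, giving 0 matches.

0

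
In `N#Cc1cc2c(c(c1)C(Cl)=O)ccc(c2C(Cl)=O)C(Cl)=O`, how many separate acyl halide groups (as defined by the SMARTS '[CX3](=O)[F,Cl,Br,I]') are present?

[CX3](=O)[F,Cl,Br,I] is the SMARTS for an acyl halide: a carbonyl carbon bonded to a halogen.
The molecule carries 3 separate instances of an acyl chloride (-C(=O)Cl) meeting every constraint; each maps to a distinct set of atoms, giving 3 matches.

3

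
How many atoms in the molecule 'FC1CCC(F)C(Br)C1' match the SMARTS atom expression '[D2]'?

3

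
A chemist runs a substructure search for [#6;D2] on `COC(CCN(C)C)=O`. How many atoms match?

2

The query [#6;D2] means: any carbon bonded to exactly two heavy atoms.
Check the 9 heavy atoms by environment: 2× C (D2) → match; 1× C (D3) → no; 1× O (D1) → no; 1× O (D2) → no; 3× C (D1) → no; 1× N (D3) → no.
That gives 2 matching atoms.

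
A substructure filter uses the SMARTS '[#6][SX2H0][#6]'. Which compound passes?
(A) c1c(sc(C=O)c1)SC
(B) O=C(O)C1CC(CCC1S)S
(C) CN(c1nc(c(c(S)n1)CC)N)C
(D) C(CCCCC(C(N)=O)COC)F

A

[#6][SX2H0][#6] describes an aliphatic sulfur bridging two carbons with no H on the sulfur (a thioether).
(A) contains a methylthio ether (-SCH3), which satisfies every atom and bond constraint.
(B) has a thiol (-SH) but the sulfur has H1, not H0 bridging two carbons.
(C) has a thiol (-SH) but the sulfur has H1, not H0 bridging two carbons.
(D) has a methoxy ether (-OCH3) but the bridging atom is O, not S.
So the answer is (A).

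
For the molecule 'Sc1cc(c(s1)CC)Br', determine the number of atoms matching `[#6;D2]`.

2

The query [#6;D2] means: any carbon bonded to exactly two heavy atoms.
Check the 9 heavy atoms by environment: 1× s (aromatic, D2) → no; 3× c (aromatic, D3) → no; 1× c (aromatic, D2) → match; 1× C (D2) → match; 1× C (D1) → no; 1× Br (D1) → no; 1× S (D1) → no.
Summing the matching environments: 1 + 1 = 2 matching atoms.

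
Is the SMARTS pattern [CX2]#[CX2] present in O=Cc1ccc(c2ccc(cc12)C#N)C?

The pattern [CX2]#[CX2] describes a carbon-carbon triple bond — an alkyne.
The closest candidate here is a nitrile (-C#N), but the triple bond is C#N, not C#C. No other fragment satisfies the full query, so there is no match.

No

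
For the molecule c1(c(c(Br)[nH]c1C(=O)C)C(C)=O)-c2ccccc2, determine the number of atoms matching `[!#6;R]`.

1

The query [!#6;R] means: non-carbon atom that is part of a ring.
Check the 18 heavy atoms by environment: 1× n (aromatic, in 5-ring) → match; 4× c (aromatic, in 5-ring) → no; 1× Br (acyclic) → no; 4× C (acyclic) → no; 2× O (acyclic) → no; 6× c (aromatic, in 6-ring) → no.
That gives 1 matching atom.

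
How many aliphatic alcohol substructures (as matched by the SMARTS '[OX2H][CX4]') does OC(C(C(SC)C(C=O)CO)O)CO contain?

[OX2H][CX4] is the SMARTS for an aliphatic alcohol: a hydroxyl oxygen bound to an sp3 (X4) carbon.
The molecule carries 4 separate instances of a hydroxyl group (-OH) meeting every constraint; each maps to a distinct set of atoms, giving 4 matches.

4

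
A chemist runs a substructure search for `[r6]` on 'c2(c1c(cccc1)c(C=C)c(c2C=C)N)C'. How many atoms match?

Check the 16 heavy atoms by environment: 10× c (aromatic, in 6-ring) → match; 5× C (acyclic) → no; 1× N (acyclic) → no.
That gives 10 matching atoms.

10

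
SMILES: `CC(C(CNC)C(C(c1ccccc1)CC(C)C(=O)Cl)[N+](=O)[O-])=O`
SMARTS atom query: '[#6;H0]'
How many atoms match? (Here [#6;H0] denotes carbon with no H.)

The query [#6;H0] means: any carbon with no attached hydrogen.
Check the 24 heavy atoms by environment: 3× C (H3) → no; 4× C (H1) → no; 2× C (H2) → no; 1× N (H1) → no; 2× C (H0) → match; 3× O (H0) → no; 1× Cl (H0) → no; 1× c (aromatic, H0) → match; 5× c (aromatic, H1) → no; 1× N (charge +1, H0) → no; 1× O (charge -1, H0) → no.
Summing the matching environments: 2 + 1 = 3 matching atoms.

3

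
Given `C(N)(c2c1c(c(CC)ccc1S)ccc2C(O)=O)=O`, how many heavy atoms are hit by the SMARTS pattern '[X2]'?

2

The query [X2] means: any atom with exactly two total connections (bonds + H).
Check the 19 heavy atoms by environment: 10× c (aromatic, X3) → no; 1× S (X2) → match; 2× C (X3) → no; 2× O (X1) → no; 1× O (X2) → match; 1× N (X3) → no; 2× C (X4) → no.
Summing the matching environments: 1 + 1 = 2 matching atoms.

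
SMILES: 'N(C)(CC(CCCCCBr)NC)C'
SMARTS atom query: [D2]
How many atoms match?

7

The query [D2] means: atom with exactly two heavy-atom neighbours.
Check the 13 heavy atoms by environment: 6× C (D2) → match; 1× C (D3) → no; 1× N (D3) → no; 3× C (D1) → no; 1× N (D2) → match; 1× Br (D1) → no.
Summing the matching environments: 6 + 1 = 7 matching atoms.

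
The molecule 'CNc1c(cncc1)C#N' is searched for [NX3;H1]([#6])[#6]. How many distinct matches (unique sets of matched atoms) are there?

1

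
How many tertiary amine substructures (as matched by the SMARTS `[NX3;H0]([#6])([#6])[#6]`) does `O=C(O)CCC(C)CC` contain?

0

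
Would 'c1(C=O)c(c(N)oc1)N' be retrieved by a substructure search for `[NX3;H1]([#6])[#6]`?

The pattern [NX3;H1]([#6])[#6] describes a trivalent nitrogen with one H, bonded to two carbons — a secondary amine.
The closest candidate here is a primary amino group (-NH2), but the nitrogen has H2 and only one carbon neighbour. No other fragment satisfies the full query, so there is no match.

No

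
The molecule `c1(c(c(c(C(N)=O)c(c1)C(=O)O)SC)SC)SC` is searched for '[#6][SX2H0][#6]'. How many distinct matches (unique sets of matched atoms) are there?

3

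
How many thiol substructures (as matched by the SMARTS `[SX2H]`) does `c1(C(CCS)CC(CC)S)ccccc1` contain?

2

[SX2H] is the SMARTS for a thiol: an aliphatic sulfur with two connections, one being H.
The molecule carries 2 separate instances of a thiol (-SH) meeting every constraint; each maps to a distinct set of atoms, giving 2 matches.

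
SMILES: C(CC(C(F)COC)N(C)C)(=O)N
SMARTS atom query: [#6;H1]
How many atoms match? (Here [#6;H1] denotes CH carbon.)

2

Check the 13 heavy atoms by environment: 2× C (H2) → no; 2× C (H1) → match; 1× N (H0) → no; 3× C (H3) → no; 1× C (H0) → no; 2× O (H0) → no; 1× N (H2) → no; 1× F (H0) → no.
That gives 2 matching atoms.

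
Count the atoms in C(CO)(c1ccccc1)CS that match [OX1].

0

Check the 11 heavy atoms by environment: 3× C (X4) → no; 1× S (X2) → no; 1× O (X2) → no; 6× c (aromatic, X3) → no.
No environment satisfies the query, so 0 matching atoms.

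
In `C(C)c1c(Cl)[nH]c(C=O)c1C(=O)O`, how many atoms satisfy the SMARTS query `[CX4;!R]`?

2

Check the 13 heavy atoms by environment: 1× n (aromatic, X3, in 5-ring) → no; 4× c (aromatic, X3, in 5-ring) → no; 2× C (X4, acyclic) → match; 1× Cl (X1, acyclic) → no; 2× C (X3, acyclic) → no; 2× O (X1, acyclic) → no; 1× O (X2, acyclic) → no.
That gives 2 matching atoms.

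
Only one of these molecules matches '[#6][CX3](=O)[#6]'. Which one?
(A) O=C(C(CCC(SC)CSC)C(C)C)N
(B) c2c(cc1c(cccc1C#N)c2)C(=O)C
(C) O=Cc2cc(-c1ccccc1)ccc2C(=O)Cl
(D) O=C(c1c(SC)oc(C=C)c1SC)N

[#6][CX3](=O)[#6] describes a carbonyl carbon (no H) flanked by two carbons (a ketone).
(A) has a primary amide (-C(=O)NH2) but one neighbour of the carbonyl carbon is N, not C.
(B) contains an acetyl/ketone group (-C(=O)CH3), which satisfies every atom and bond constraint.
(C) has an aldehyde (-CHO) but the carbonyl carbon has H1, so it is not flanked by two carbons.
(D) has a primary amide (-C(=O)NH2) but one neighbour of the carbonyl carbon is N, not C.
So the answer is (B).

B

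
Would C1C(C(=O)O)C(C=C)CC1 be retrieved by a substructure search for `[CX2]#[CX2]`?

The pattern [CX2]#[CX2] describes a carbon-carbon triple bond — an alkyne.
The closest candidate here is a vinyl group (-CH=CH2), but the C=C is a double bond; both carbons are CX3, not CX2. No other fragment satisfies the full query, so there is no match.

No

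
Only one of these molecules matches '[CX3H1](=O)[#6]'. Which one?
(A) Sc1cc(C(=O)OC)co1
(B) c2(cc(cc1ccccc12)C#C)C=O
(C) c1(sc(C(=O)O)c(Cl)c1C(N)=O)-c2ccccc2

B

[CX3H1](=O)[#6] describes an sp2 carbon with one H, double-bonded to O and single-bonded to carbon (an aldehyde).
(A) has a methyl-ester group (-C(=O)OCH3) but the carbonyl carbon has H0, not H1.
(B) contains an aldehyde (-CHO), which satisfies every atom and bond constraint.
(C) has a carboxylic acid group (-C(=O)OH) but the carbonyl carbon has H0 and is bonded to O, not H1.
So the answer is (B).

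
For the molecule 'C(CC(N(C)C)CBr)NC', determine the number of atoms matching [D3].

2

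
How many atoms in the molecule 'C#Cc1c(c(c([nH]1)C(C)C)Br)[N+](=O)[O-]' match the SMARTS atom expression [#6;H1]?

2

The query [#6;H1] means: any carbon bearing exactly one hydrogen.
Check the 14 heavy atoms by environment: 1× n (aromatic, H1) → no; 4× c (aromatic, H0) → no; 2× C (H1) → match; 2× C (H3) → no; 1× Br (H0) → no; 1× C (H0) → no; 1× N (charge +1, H0) → no; 1× O (charge -1, H0) → no; 1× O (H0) → no.
That gives 2 matching atoms.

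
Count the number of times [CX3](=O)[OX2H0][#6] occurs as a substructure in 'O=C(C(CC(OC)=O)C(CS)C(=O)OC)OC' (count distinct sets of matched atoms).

[CX3](=O)[OX2H0][#6] is the SMARTS for an ester: a carbonyl carbon bonded to an oxygen that is itself bonded to carbon (no H on that O).
The molecule carries 3 separate instances of a methyl-ester group (-C(=O)OCH3) meeting every constraint; each maps to a distinct set of atoms, giving 3 matches.

3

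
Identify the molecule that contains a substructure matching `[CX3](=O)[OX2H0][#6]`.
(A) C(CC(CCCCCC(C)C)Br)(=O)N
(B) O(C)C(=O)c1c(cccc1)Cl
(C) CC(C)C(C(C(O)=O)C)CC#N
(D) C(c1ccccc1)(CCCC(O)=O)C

B

[CX3](=O)[OX2H0][#6] describes a carbonyl carbon bonded to an oxygen that is itself bonded to carbon (no H on that O) (an ester).
(A) has a primary amide (-C(=O)NH2) but the carbonyl is bonded to N, not to an O-C linkage.
(B) contains a methyl-ester group (-C(=O)OCH3), which satisfies every atom and bond constraint.
(C) has a carboxylic acid group (-C(=O)OH) but the singly-bonded O carries H (OX2H1, not H0).
(D) has a carboxylic acid group (-C(=O)OH) but the singly-bonded O carries H (OX2H1, not H0).
So the answer is (B).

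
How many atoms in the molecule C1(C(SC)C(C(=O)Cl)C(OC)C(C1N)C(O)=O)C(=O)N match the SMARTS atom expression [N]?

2

Check the 20 heavy atoms by environment: 11× C → no; 2× N → match; 5× O → no; 1× Cl → no; 1× S → no.
That gives 2 matching atoms.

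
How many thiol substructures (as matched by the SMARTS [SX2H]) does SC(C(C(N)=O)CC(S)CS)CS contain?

4

[SX2H] is the SMARTS for a thiol: an aliphatic sulfur with two connections, one being H.
The molecule carries 4 separate instances of a thiol (-SH) meeting every constraint; each maps to a distinct set of atoms, giving 4 matches.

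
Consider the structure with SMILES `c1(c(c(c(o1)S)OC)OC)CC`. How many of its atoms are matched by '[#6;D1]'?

3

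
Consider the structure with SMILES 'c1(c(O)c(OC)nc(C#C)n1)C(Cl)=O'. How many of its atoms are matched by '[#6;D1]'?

Check the 14 heavy atoms by environment: 2× n (aromatic, D2) → no; 4× c (aromatic, D3) → no; 1× O (D2) → no; 2× C (D1) → match; 1× C (D3) → no; 2× O (D1) → no; 1× Cl (D1) → no; 1× C (D2) → no.
That gives 2 matching atoms.

2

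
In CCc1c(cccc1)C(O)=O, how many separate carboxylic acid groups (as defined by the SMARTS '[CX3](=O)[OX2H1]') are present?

1

[CX3](=O)[OX2H1] is the SMARTS for a carboxylic acid: an sp2 carbon double-bonded to O and single-bonded to an -OH oxygen.
Exactly one fragment in the molecule meets all constraints, giving 1 match.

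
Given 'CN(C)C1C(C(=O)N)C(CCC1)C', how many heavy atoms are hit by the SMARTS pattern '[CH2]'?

3

The query [CH2] means: aliphatic carbon with exactly two hydrogens.
Check the 13 heavy atoms by environment: 3× C (H2) → match; 3× C (H1) → no; 1× N (H0) → no; 3× C (H3) → no; 1× C (H0) → no; 1× O (H0) → no; 1× N (H2) → no.
That gives 3 matching atoms.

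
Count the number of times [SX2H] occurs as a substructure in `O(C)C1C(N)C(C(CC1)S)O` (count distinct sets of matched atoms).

[SX2H] is the SMARTS for a thiol: an aliphatic sulfur with two connections, one being H.
Exactly one fragment in the molecule meets all constraints, giving 1 match.

1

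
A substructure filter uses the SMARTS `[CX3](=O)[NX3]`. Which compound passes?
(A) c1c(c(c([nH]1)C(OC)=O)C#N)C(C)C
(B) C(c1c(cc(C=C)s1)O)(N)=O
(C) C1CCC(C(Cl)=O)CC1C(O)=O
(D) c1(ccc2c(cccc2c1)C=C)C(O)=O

B

[CX3](=O)[NX3] describes a carbonyl carbon bonded to a trivalent nitrogen (an amide).
(A) has a methyl-ester group (-C(=O)OCH3) but the carbonyl is bonded to O, not to an NX3 nitrogen.
(B) contains a primary amide (-C(=O)NH2), which satisfies every atom and bond constraint.
(C) has a carboxylic acid group (-C(=O)OH) but the carbonyl is bonded to O, not to an NX3 nitrogen.
(D) has a carboxylic acid group (-C(=O)OH) but the carbonyl is bonded to O, not to an NX3 nitrogen.
So the answer is (B).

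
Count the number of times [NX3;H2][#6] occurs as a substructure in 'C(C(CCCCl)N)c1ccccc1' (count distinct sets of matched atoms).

1

[NX3;H2][#6] is the SMARTS for a primary amine: a trivalent nitrogen with two H attached to carbon.
Exactly one fragment in the molecule meets all constraints, giving 1 match.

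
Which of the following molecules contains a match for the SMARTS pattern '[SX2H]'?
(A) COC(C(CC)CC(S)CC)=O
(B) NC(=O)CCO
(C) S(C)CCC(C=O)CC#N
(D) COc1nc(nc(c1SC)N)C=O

A

[SX2H] describes an aliphatic sulfur with two connections, one being H (a thiol).
(A) contains a thiol (-SH), which satisfies every atom and bond constraint.
(B) has a hydroxyl group (-OH) but it is an -OH, not an -SH.
(C) has a methylthio ether (-SCH3) but the sulfur has H0 (bonded to two carbons), not H1.
(D) has a methylthio ether (-SCH3) but the sulfur has H0 (bonded to two carbons), not H1.
So the answer is (A).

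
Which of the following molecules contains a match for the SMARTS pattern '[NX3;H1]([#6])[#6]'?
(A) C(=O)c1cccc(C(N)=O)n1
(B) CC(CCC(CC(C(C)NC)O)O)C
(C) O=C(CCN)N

[NX3;H1]([#6])[#6] describes a trivalent nitrogen with one H, bonded to two carbons (a secondary amine).
(A) has a primary amide (-C(=O)NH2) but the -C(=O)NH2 nitrogen has H2, not H1.
(B) contains an N-methylamino group (-NHCH3), which satisfies every atom and bond constraint.
(C) has a primary amino group (-NH2) but the nitrogen has H2 and only one carbon neighbour.
So the answer is (B).

B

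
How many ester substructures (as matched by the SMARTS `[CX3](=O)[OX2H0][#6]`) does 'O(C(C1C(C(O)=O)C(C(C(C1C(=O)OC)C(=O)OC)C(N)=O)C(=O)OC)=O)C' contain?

[CX3](=O)[OX2H0][#6] is the SMARTS for an ester: a carbonyl carbon bonded to an oxygen that is itself bonded to carbon (no H on that O).
The molecule carries 4 separate instances of a methyl-ester group (-C(=O)OCH3) meeting every constraint; each maps to a distinct set of atoms, giving 4 matches.

4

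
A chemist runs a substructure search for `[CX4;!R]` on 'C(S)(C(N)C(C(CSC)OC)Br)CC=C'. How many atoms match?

8

The query [CX4;!R] means: aliphatic carbon with four total connections, not in a ring.
Check the 15 heavy atoms by environment: 8× C (X4, acyclic) → match; 2× S (X2, acyclic) → no; 1× N (X3, acyclic) → no; 2× C (X3, acyclic) → no; 1× O (X2, acyclic) → no; 1× Br (X1, acyclic) → no.
That gives 8 matching atoms.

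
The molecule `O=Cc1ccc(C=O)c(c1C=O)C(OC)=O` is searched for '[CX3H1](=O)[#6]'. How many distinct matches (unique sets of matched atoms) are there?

3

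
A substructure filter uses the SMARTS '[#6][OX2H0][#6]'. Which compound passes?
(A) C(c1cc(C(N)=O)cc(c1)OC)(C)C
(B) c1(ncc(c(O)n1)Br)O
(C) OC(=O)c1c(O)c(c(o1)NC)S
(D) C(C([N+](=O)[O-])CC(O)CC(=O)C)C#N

A

[#6][OX2H0][#6] describes an aliphatic oxygen bridging two carbons with no H on the oxygen (an ether).
(A) contains a methoxy ether (-OCH3), which satisfies every atom and bond constraint.
(B) has a hydroxyl group (-OH) but the oxygen has H1, not H0 bridging two carbons.
(C) has a carboxylic acid group (-C(=O)OH) but the -OH oxygen has H1; the =O is OX1, not OX2.
(D) has a hydroxyl group (-OH) but the oxygen has H1, not H0 bridging two carbons.
So the answer is (A).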